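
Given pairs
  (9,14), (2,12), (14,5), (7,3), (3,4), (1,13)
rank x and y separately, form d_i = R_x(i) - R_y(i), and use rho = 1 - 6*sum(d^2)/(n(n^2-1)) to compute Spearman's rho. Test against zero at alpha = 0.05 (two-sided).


Step 1: Rank x and y separately (midranks; no ties here).
rank(x): 9->5, 2->2, 14->6, 7->4, 3->3, 1->1
rank(y): 14->6, 12->4, 5->3, 3->1, 4->2, 13->5
Step 2: d_i = R_x(i) - R_y(i); compute d_i^2.
  (5-6)^2=1, (2-4)^2=4, (6-3)^2=9, (4-1)^2=9, (3-2)^2=1, (1-5)^2=16
sum(d^2) = 40.
Step 3: rho = 1 - 6*40 / (6*(6^2 - 1)) = 1 - 240/210 = -0.142857.
Step 4: Under H0, t = rho * sqrt((n-2)/(1-rho^2)) = -0.2887 ~ t(4).
Step 5: Two-sided p-value from the t-distribution with 4 df = 0.787172.
Step 6: alpha = 0.05. fail to reject H0.

rho = -0.1429, p = 0.787172, fail to reject H0 at alpha = 0.05.


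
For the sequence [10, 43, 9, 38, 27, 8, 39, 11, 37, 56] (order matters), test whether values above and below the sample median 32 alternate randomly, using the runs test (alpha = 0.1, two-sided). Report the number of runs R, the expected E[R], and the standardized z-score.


Step 1: Compute median = 32; label A = above, B = below.
Labels in order: BABABBABAA  (n_A = 5, n_B = 5)
Step 2: Count runs R = 8.
Step 3: Under H0 (random ordering), E[R] = 2*n_A*n_B/(n_A+n_B) + 1 = 2*5*5/10 + 1 = 6.0000.
        Var[R] = 2*n_A*n_B*(2*n_A*n_B - n_A - n_B) / ((n_A+n_B)^2 * (n_A+n_B-1)) = 2000/900 = 2.2222.
        SD[R] = 1.4907.
Step 4: Continuity-corrected z = (R - 0.5 - E[R]) / SD[R] = (8 - 0.5 - 6.0000) / 1.4907 = 1.0062.
Step 5: Two-sided p-value via normal approximation = 2*(1 - Phi(|z|)) = 0.314305.
Step 6: alpha = 0.1. fail to reject H0.

R = 8, z = 1.0062, p = 0.314305, fail to reject H0.


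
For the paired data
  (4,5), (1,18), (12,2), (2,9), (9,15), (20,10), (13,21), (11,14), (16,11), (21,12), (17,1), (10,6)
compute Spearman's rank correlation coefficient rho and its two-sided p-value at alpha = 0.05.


Step 1: Rank x and y separately (midranks; no ties here).
rank(x): 4->3, 1->1, 12->7, 2->2, 9->4, 20->11, 13->8, 11->6, 16->9, 21->12, 17->10, 10->5
rank(y): 5->3, 18->11, 2->2, 9->5, 15->10, 10->6, 21->12, 14->9, 11->7, 12->8, 1->1, 6->4
Step 2: d_i = R_x(i) - R_y(i); compute d_i^2.
  (3-3)^2=0, (1-11)^2=100, (7-2)^2=25, (2-5)^2=9, (4-10)^2=36, (11-6)^2=25, (8-12)^2=16, (6-9)^2=9, (9-7)^2=4, (12-8)^2=16, (10-1)^2=81, (5-4)^2=1
sum(d^2) = 322.
Step 3: rho = 1 - 6*322 / (12*(12^2 - 1)) = 1 - 1932/1716 = -0.125874.
Step 4: Under H0, t = rho * sqrt((n-2)/(1-rho^2)) = -0.4012 ~ t(10).
Step 5: Two-sided p-value from the t-distribution with 10 df = 0.696683.
Step 6: alpha = 0.05. fail to reject H0.

rho = -0.1259, p = 0.696683, fail to reject H0 at alpha = 0.05.


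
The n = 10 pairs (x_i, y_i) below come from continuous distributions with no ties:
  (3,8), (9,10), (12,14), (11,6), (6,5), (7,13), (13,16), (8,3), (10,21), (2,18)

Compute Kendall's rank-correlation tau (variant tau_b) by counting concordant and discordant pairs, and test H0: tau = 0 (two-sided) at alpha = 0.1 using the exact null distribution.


Step 1: Enumerate the 45 unordered pairs (i,j) with i<j and classify each by sign(x_j-x_i) * sign(y_j-y_i).
  (1,2):dx=+6,dy=+2->C; (1,3):dx=+9,dy=+6->C; (1,4):dx=+8,dy=-2->D; (1,5):dx=+3,dy=-3->D
  (1,6):dx=+4,dy=+5->C; (1,7):dx=+10,dy=+8->C; (1,8):dx=+5,dy=-5->D; (1,9):dx=+7,dy=+13->C
  (1,10):dx=-1,dy=+10->D; (2,3):dx=+3,dy=+4->C; (2,4):dx=+2,dy=-4->D; (2,5):dx=-3,dy=-5->C
  (2,6):dx=-2,dy=+3->D; (2,7):dx=+4,dy=+6->C; (2,8):dx=-1,dy=-7->C; (2,9):dx=+1,dy=+11->C
  (2,10):dx=-7,dy=+8->D; (3,4):dx=-1,dy=-8->C; (3,5):dx=-6,dy=-9->C; (3,6):dx=-5,dy=-1->C
  (3,7):dx=+1,dy=+2->C; (3,8):dx=-4,dy=-11->C; (3,9):dx=-2,dy=+7->D; (3,10):dx=-10,dy=+4->D
  (4,5):dx=-5,dy=-1->C; (4,6):dx=-4,dy=+7->D; (4,7):dx=+2,dy=+10->C; (4,8):dx=-3,dy=-3->C
  (4,9):dx=-1,dy=+15->D; (4,10):dx=-9,dy=+12->D; (5,6):dx=+1,dy=+8->C; (5,7):dx=+7,dy=+11->C
  (5,8):dx=+2,dy=-2->D; (5,9):dx=+4,dy=+16->C; (5,10):dx=-4,dy=+13->D; (6,7):dx=+6,dy=+3->C
  (6,8):dx=+1,dy=-10->D; (6,9):dx=+3,dy=+8->C; (6,10):dx=-5,dy=+5->D; (7,8):dx=-5,dy=-13->C
  (7,9):dx=-3,dy=+5->D; (7,10):dx=-11,dy=+2->D; (8,9):dx=+2,dy=+18->C; (8,10):dx=-6,dy=+15->D
  (9,10):dx=-8,dy=-3->C
Step 2: C = 26, D = 19, total pairs = 45.
Step 3: tau = (C - D)/(n(n-1)/2) = (26 - 19)/45 = 0.155556.
Step 4: Exact two-sided p-value (enumerate n! = 3628800 permutations of y under H0): p = 0.600654.
Step 5: alpha = 0.1. fail to reject H0.

tau_b = 0.1556 (C=26, D=19), p = 0.600654, fail to reject H0.


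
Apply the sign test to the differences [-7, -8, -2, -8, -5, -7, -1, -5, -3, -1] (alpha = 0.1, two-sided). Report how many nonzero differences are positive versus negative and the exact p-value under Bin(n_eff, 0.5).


Step 1: Discard zero differences. Original n = 10; n_eff = number of nonzero differences = 10.
Nonzero differences (with sign): -7, -8, -2, -8, -5, -7, -1, -5, -3, -1
Step 2: Count signs: positive = 0, negative = 10.
Step 3: Under H0: P(positive) = 0.5, so the number of positives S ~ Bin(10, 0.5).
Step 4: Two-sided exact p-value = sum of Bin(10,0.5) probabilities at or below the observed probability = 0.001953.
Step 5: alpha = 0.1. reject H0.

n_eff = 10, pos = 0, neg = 10, p = 0.001953, reject H0.


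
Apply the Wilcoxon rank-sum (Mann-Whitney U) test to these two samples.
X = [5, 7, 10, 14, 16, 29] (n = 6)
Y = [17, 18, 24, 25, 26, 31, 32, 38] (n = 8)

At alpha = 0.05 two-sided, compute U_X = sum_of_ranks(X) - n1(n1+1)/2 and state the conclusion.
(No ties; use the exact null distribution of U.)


Step 1: Combine and sort all 14 observations; assign midranks.
sorted (value, group): (5,X), (7,X), (10,X), (14,X), (16,X), (17,Y), (18,Y), (24,Y), (25,Y), (26,Y), (29,X), (31,Y), (32,Y), (38,Y)
ranks: 5->1, 7->2, 10->3, 14->4, 16->5, 17->6, 18->7, 24->8, 25->9, 26->10, 29->11, 31->12, 32->13, 38->14
Step 2: Rank sum for X: R1 = 1 + 2 + 3 + 4 + 5 + 11 = 26.
Step 3: U_X = R1 - n1(n1+1)/2 = 26 - 6*7/2 = 26 - 21 = 5.
       U_Y = n1*n2 - U_X = 48 - 5 = 43.
Step 4: No ties, so the exact null distribution of U (based on enumerating the C(14,6) = 3003 equally likely rank assignments) gives the two-sided p-value.
Step 5: p-value = 0.012654; compare to alpha = 0.05. reject H0.

U_X = 5, p = 0.012654, reject H0 at alpha = 0.05.


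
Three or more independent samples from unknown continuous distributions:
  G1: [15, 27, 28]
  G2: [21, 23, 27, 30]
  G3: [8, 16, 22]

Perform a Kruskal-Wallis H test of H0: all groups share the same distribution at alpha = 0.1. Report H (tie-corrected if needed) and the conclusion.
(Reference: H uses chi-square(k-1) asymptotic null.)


Step 1: Combine all N = 10 observations and assign midranks.
sorted (value, group, rank): (8,G3,1), (15,G1,2), (16,G3,3), (21,G2,4), (22,G3,5), (23,G2,6), (27,G1,7.5), (27,G2,7.5), (28,G1,9), (30,G2,10)
Step 2: Sum ranks within each group.
R_1 = 18.5 (n_1 = 3)
R_2 = 27.5 (n_2 = 4)
R_3 = 9 (n_3 = 3)
Step 3: H = 12/(N(N+1)) * sum(R_i^2/n_i) - 3(N+1)
     = 12/(10*11) * (18.5^2/3 + 27.5^2/4 + 9^2/3) - 3*11
     = 0.109091 * 330.146 - 33
     = 3.015909.
Step 4: Ties present; correction factor C = 1 - 6/(10^3 - 10) = 0.993939. Corrected H = 3.015909 / 0.993939 = 3.034299.
Step 5: Under H0, H ~ chi^2(2); p-value = 0.219336.
Step 6: alpha = 0.1. fail to reject H0.

H = 3.0343, df = 2, p = 0.219336, fail to reject H0.


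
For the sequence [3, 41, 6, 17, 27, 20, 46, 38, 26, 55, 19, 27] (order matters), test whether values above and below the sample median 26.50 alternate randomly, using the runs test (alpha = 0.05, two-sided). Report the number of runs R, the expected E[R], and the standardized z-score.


Step 1: Compute median = 26.50; label A = above, B = below.
Labels in order: BABBABAABABA  (n_A = 6, n_B = 6)
Step 2: Count runs R = 10.
Step 3: Under H0 (random ordering), E[R] = 2*n_A*n_B/(n_A+n_B) + 1 = 2*6*6/12 + 1 = 7.0000.
        Var[R] = 2*n_A*n_B*(2*n_A*n_B - n_A - n_B) / ((n_A+n_B)^2 * (n_A+n_B-1)) = 4320/1584 = 2.7273.
        SD[R] = 1.6514.
Step 4: Continuity-corrected z = (R - 0.5 - E[R]) / SD[R] = (10 - 0.5 - 7.0000) / 1.6514 = 1.5138.
Step 5: Two-sided p-value via normal approximation = 2*(1 - Phi(|z|)) = 0.130070.
Step 6: alpha = 0.05. fail to reject H0.

R = 10, z = 1.5138, p = 0.130070, fail to reject H0.


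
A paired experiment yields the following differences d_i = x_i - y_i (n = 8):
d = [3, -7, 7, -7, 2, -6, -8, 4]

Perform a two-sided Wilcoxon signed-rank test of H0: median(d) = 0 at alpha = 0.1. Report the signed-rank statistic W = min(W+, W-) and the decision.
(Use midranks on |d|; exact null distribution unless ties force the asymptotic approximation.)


Step 1: Drop any zero differences (none here) and take |d_i|.
|d| = [3, 7, 7, 7, 2, 6, 8, 4]
Step 2: Midrank |d_i| (ties get averaged ranks).
ranks: |3|->2, |7|->6, |7|->6, |7|->6, |2|->1, |6|->4, |8|->8, |4|->3
Step 3: Attach original signs; sum ranks with positive sign and with negative sign.
W+ = 2 + 6 + 1 + 3 = 12
W- = 6 + 6 + 4 + 8 = 24
(Check: W+ + W- = 36 should equal n(n+1)/2 = 36.)
Step 4: Test statistic W = min(W+, W-) = 12.
Step 5: Ties in |d|, so use the tie-corrected normal approximation.
        E[W] = n(n+1)/4 = 8*9/4 = 18.
        Tie groups: |d|=7 (t=3); sum(t^3 - t) = 24.
        Var[W] = n(n+1)(2n+1)/24 - sum(t^3-t)/48 = 1224/24 - 24/48 = 50.5.
        z = (W - E[W]) / sqrt(Var[W]) = (12 - 18) / 7.1063 = -0.8443.
        Two-sided p = 2*Phi(z) = 0.398492.
Step 6: alpha = 0.1. fail to reject H0.

W+ = 12, W- = 24, W = min = 12, p = 0.398492, fail to reject H0.


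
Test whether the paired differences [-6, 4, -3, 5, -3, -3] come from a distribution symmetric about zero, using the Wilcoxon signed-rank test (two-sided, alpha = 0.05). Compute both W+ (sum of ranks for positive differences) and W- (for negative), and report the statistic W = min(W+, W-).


Step 1: Drop any zero differences (none here) and take |d_i|.
|d| = [6, 4, 3, 5, 3, 3]
Step 2: Midrank |d_i| (ties get averaged ranks).
ranks: |6|->6, |4|->4, |3|->2, |5|->5, |3|->2, |3|->2
Step 3: Attach original signs; sum ranks with positive sign and with negative sign.
W+ = 4 + 5 = 9
W- = 6 + 2 + 2 + 2 = 12
(Check: W+ + W- = 21 should equal n(n+1)/2 = 21.)
Step 4: Test statistic W = min(W+, W-) = 9.
Step 5: Ties in |d|, so use the tie-corrected normal approximation.
        E[W] = n(n+1)/4 = 6*7/4 = 10.5.
        Tie groups: |d|=3 (t=3); sum(t^3 - t) = 24.
        Var[W] = n(n+1)(2n+1)/24 - sum(t^3-t)/48 = 546/24 - 24/48 = 22.25.
        z = (W - E[W]) / sqrt(Var[W]) = (9 - 10.5) / 4.7170 = -0.3180.
        Two-sided p = 2*Phi(z) = 0.750485.
Step 6: alpha = 0.05. fail to reject H0.

W+ = 9, W- = 12, W = min = 9, p = 0.750485, fail to reject H0.


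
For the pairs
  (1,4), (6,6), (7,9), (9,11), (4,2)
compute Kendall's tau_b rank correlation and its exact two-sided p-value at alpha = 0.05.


Step 1: Enumerate the 10 unordered pairs (i,j) with i<j and classify each by sign(x_j-x_i) * sign(y_j-y_i).
  (1,2):dx=+5,dy=+2->C; (1,3):dx=+6,dy=+5->C; (1,4):dx=+8,dy=+7->C; (1,5):dx=+3,dy=-2->D
  (2,3):dx=+1,dy=+3->C; (2,4):dx=+3,dy=+5->C; (2,5):dx=-2,dy=-4->C; (3,4):dx=+2,dy=+2->C
  (3,5):dx=-3,dy=-7->C; (4,5):dx=-5,dy=-9->C
Step 2: C = 9, D = 1, total pairs = 10.
Step 3: tau = (C - D)/(n(n-1)/2) = (9 - 1)/10 = 0.800000.
Step 4: Exact two-sided p-value (enumerate n! = 120 permutations of y under H0): p = 0.083333.
Step 5: alpha = 0.05. fail to reject H0.

tau_b = 0.8000 (C=9, D=1), p = 0.083333, fail to reject H0.


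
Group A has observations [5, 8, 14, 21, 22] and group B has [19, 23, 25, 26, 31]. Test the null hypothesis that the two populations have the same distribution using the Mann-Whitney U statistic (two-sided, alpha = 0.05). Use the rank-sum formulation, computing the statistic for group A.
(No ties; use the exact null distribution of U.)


Step 1: Combine and sort all 10 observations; assign midranks.
sorted (value, group): (5,X), (8,X), (14,X), (19,Y), (21,X), (22,X), (23,Y), (25,Y), (26,Y), (31,Y)
ranks: 5->1, 8->2, 14->3, 19->4, 21->5, 22->6, 23->7, 25->8, 26->9, 31->10
Step 2: Rank sum for X: R1 = 1 + 2 + 3 + 5 + 6 = 17.
Step 3: U_X = R1 - n1(n1+1)/2 = 17 - 5*6/2 = 17 - 15 = 2.
       U_Y = n1*n2 - U_X = 25 - 2 = 23.
Step 4: No ties, so the exact null distribution of U (based on enumerating the C(10,5) = 252 equally likely rank assignments) gives the two-sided p-value.
Step 5: p-value = 0.031746; compare to alpha = 0.05. reject H0.

U_X = 2, p = 0.031746, reject H0 at alpha = 0.05.


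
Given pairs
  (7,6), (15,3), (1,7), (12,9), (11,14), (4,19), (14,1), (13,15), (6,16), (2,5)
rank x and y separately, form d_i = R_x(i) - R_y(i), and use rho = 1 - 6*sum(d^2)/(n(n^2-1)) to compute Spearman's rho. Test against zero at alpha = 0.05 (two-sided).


Step 1: Rank x and y separately (midranks; no ties here).
rank(x): 7->5, 15->10, 1->1, 12->7, 11->6, 4->3, 14->9, 13->8, 6->4, 2->2
rank(y): 6->4, 3->2, 7->5, 9->6, 14->7, 19->10, 1->1, 15->8, 16->9, 5->3
Step 2: d_i = R_x(i) - R_y(i); compute d_i^2.
  (5-4)^2=1, (10-2)^2=64, (1-5)^2=16, (7-6)^2=1, (6-7)^2=1, (3-10)^2=49, (9-1)^2=64, (8-8)^2=0, (4-9)^2=25, (2-3)^2=1
sum(d^2) = 222.
Step 3: rho = 1 - 6*222 / (10*(10^2 - 1)) = 1 - 1332/990 = -0.345455.
Step 4: Under H0, t = rho * sqrt((n-2)/(1-rho^2)) = -1.0412 ~ t(8).
Step 5: Two-sided p-value from the t-distribution with 8 df = 0.328227.
Step 6: alpha = 0.05. fail to reject H0.

rho = -0.3455, p = 0.328227, fail to reject H0 at alpha = 0.05.


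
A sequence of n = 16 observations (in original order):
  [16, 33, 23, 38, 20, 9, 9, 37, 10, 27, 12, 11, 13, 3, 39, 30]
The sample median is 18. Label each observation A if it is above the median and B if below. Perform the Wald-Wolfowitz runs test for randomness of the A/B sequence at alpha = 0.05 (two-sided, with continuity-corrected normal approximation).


Step 1: Compute median = 18; label A = above, B = below.
Labels in order: BAAAABBABABBBBAA  (n_A = 8, n_B = 8)
Step 2: Count runs R = 8.
Step 3: Under H0 (random ordering), E[R] = 2*n_A*n_B/(n_A+n_B) + 1 = 2*8*8/16 + 1 = 9.0000.
        Var[R] = 2*n_A*n_B*(2*n_A*n_B - n_A - n_B) / ((n_A+n_B)^2 * (n_A+n_B-1)) = 14336/3840 = 3.7333.
        SD[R] = 1.9322.
Step 4: Continuity-corrected z = (R + 0.5 - E[R]) / SD[R] = (8 + 0.5 - 9.0000) / 1.9322 = -0.2588.
Step 5: Two-sided p-value via normal approximation = 2*(1 - Phi(|z|)) = 0.795809.
Step 6: alpha = 0.05. fail to reject H0.

R = 8, z = -0.2588, p = 0.795809, fail to reject H0.


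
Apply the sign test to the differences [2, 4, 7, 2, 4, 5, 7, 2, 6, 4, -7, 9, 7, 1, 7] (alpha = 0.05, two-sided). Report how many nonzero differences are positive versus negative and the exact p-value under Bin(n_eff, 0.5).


Step 1: Discard zero differences. Original n = 15; n_eff = number of nonzero differences = 15.
Nonzero differences (with sign): +2, +4, +7, +2, +4, +5, +7, +2, +6, +4, -7, +9, +7, +1, +7
Step 2: Count signs: positive = 14, negative = 1.
Step 3: Under H0: P(positive) = 0.5, so the number of positives S ~ Bin(15, 0.5).
Step 4: Two-sided exact p-value = sum of Bin(15,0.5) probabilities at or below the observed probability = 0.000977.
Step 5: alpha = 0.05. reject H0.

n_eff = 15, pos = 14, neg = 1, p = 0.000977, reject H0.


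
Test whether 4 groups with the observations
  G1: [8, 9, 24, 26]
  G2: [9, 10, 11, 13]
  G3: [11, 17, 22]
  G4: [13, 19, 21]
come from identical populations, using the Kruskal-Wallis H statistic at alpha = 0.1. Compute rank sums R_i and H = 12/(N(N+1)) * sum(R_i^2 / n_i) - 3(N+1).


Step 1: Combine all N = 14 observations and assign midranks.
sorted (value, group, rank): (8,G1,1), (9,G1,2.5), (9,G2,2.5), (10,G2,4), (11,G2,5.5), (11,G3,5.5), (13,G2,7.5), (13,G4,7.5), (17,G3,9), (19,G4,10), (21,G4,11), (22,G3,12), (24,G1,13), (26,G1,14)
Step 2: Sum ranks within each group.
R_1 = 30.5 (n_1 = 4)
R_2 = 19.5 (n_2 = 4)
R_3 = 26.5 (n_3 = 3)
R_4 = 28.5 (n_4 = 3)
Step 3: H = 12/(N(N+1)) * sum(R_i^2/n_i) - 3(N+1)
     = 12/(14*15) * (30.5^2/4 + 19.5^2/4 + 26.5^2/3 + 28.5^2/3) - 3*15
     = 0.057143 * 832.458 - 45
     = 2.569048.
Step 4: Ties present; correction factor C = 1 - 18/(14^3 - 14) = 0.993407. Corrected H = 2.569048 / 0.993407 = 2.586099.
Step 5: Under H0, H ~ chi^2(3); p-value = 0.459932.
Step 6: alpha = 0.1. fail to reject H0.

H = 2.5861, df = 3, p = 0.459932, fail to reject H0.


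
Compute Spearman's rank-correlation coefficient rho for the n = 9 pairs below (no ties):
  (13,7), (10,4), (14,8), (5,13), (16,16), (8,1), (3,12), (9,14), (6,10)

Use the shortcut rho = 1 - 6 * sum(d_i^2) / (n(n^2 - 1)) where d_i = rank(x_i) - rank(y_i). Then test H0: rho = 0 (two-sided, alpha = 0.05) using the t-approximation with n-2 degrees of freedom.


Step 1: Rank x and y separately (midranks; no ties here).
rank(x): 13->7, 10->6, 14->8, 5->2, 16->9, 8->4, 3->1, 9->5, 6->3
rank(y): 7->3, 4->2, 8->4, 13->7, 16->9, 1->1, 12->6, 14->8, 10->5
Step 2: d_i = R_x(i) - R_y(i); compute d_i^2.
  (7-3)^2=16, (6-2)^2=16, (8-4)^2=16, (2-7)^2=25, (9-9)^2=0, (4-1)^2=9, (1-6)^2=25, (5-8)^2=9, (3-5)^2=4
sum(d^2) = 120.
Step 3: rho = 1 - 6*120 / (9*(9^2 - 1)) = 1 - 720/720 = 0.000000.
Step 4: Under H0, t = rho * sqrt((n-2)/(1-rho^2)) = 0.0000 ~ t(7).
Step 5: Two-sided p-value from the t-distribution with 7 df = 1.000000.
Step 6: alpha = 0.05. fail to reject H0.

rho = 0.0000, p = 1.000000, fail to reject H0 at alpha = 0.05.


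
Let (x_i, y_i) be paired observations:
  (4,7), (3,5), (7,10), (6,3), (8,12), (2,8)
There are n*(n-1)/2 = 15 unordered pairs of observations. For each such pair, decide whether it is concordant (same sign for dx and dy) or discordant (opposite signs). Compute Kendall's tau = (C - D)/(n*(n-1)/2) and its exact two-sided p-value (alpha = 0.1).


Step 1: Enumerate the 15 unordered pairs (i,j) with i<j and classify each by sign(x_j-x_i) * sign(y_j-y_i).
  (1,2):dx=-1,dy=-2->C; (1,3):dx=+3,dy=+3->C; (1,4):dx=+2,dy=-4->D; (1,5):dx=+4,dy=+5->C
  (1,6):dx=-2,dy=+1->D; (2,3):dx=+4,dy=+5->C; (2,4):dx=+3,dy=-2->D; (2,5):dx=+5,dy=+7->C
  (2,6):dx=-1,dy=+3->D; (3,4):dx=-1,dy=-7->C; (3,5):dx=+1,dy=+2->C; (3,6):dx=-5,dy=-2->C
  (4,5):dx=+2,dy=+9->C; (4,6):dx=-4,dy=+5->D; (5,6):dx=-6,dy=-4->C
Step 2: C = 10, D = 5, total pairs = 15.
Step 3: tau = (C - D)/(n(n-1)/2) = (10 - 5)/15 = 0.333333.
Step 4: Exact two-sided p-value (enumerate n! = 720 permutations of y under H0): p = 0.469444.
Step 5: alpha = 0.1. fail to reject H0.

tau_b = 0.3333 (C=10, D=5), p = 0.469444, fail to reject H0.


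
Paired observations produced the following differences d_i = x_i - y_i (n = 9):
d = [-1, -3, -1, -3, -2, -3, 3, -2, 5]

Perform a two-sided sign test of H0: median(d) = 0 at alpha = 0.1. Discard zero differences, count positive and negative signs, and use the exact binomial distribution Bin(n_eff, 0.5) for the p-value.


Step 1: Discard zero differences. Original n = 9; n_eff = number of nonzero differences = 9.
Nonzero differences (with sign): -1, -3, -1, -3, -2, -3, +3, -2, +5
Step 2: Count signs: positive = 2, negative = 7.
Step 3: Under H0: P(positive) = 0.5, so the number of positives S ~ Bin(9, 0.5).
Step 4: Two-sided exact p-value = sum of Bin(9,0.5) probabilities at or below the observed probability = 0.179688.
Step 5: alpha = 0.1. fail to reject H0.

n_eff = 9, pos = 2, neg = 7, p = 0.179688, fail to reject H0.


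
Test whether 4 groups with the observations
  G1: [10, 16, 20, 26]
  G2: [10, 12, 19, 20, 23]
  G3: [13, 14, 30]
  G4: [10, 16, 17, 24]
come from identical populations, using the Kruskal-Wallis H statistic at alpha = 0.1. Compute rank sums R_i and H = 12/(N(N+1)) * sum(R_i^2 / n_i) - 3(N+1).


Step 1: Combine all N = 16 observations and assign midranks.
sorted (value, group, rank): (10,G1,2), (10,G2,2), (10,G4,2), (12,G2,4), (13,G3,5), (14,G3,6), (16,G1,7.5), (16,G4,7.5), (17,G4,9), (19,G2,10), (20,G1,11.5), (20,G2,11.5), (23,G2,13), (24,G4,14), (26,G1,15), (30,G3,16)
Step 2: Sum ranks within each group.
R_1 = 36 (n_1 = 4)
R_2 = 40.5 (n_2 = 5)
R_3 = 27 (n_3 = 3)
R_4 = 32.5 (n_4 = 4)
Step 3: H = 12/(N(N+1)) * sum(R_i^2/n_i) - 3(N+1)
     = 12/(16*17) * (36^2/4 + 40.5^2/5 + 27^2/3 + 32.5^2/4) - 3*17
     = 0.044118 * 1159.11 - 51
     = 0.137316.
Step 4: Ties present; correction factor C = 1 - 36/(16^3 - 16) = 0.991176. Corrected H = 0.137316 / 0.991176 = 0.138539.
Step 5: Under H0, H ~ chi^2(3); p-value = 0.986842.
Step 6: alpha = 0.1. fail to reject H0.

H = 0.1385, df = 3, p = 0.986842, fail to reject H0.


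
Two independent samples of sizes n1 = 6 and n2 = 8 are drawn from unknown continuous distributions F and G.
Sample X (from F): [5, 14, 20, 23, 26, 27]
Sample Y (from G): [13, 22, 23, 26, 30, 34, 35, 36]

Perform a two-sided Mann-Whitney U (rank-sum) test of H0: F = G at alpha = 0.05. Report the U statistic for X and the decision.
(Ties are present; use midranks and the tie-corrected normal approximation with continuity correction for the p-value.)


Step 1: Combine and sort all 14 observations; assign midranks.
sorted (value, group): (5,X), (13,Y), (14,X), (20,X), (22,Y), (23,X), (23,Y), (26,X), (26,Y), (27,X), (30,Y), (34,Y), (35,Y), (36,Y)
ranks: 5->1, 13->2, 14->3, 20->4, 22->5, 23->6.5, 23->6.5, 26->8.5, 26->8.5, 27->10, 30->11, 34->12, 35->13, 36->14
Step 2: Rank sum for X: R1 = 1 + 3 + 4 + 6.5 + 8.5 + 10 = 33.
Step 3: U_X = R1 - n1(n1+1)/2 = 33 - 6*7/2 = 33 - 21 = 12.
       U_Y = n1*n2 - U_X = 48 - 12 = 36.
Step 4: Ties are present, so use the tie-corrected normal approximation (with continuity correction) for the p-value.
Step 5: p-value = 0.136773; compare to alpha = 0.05. fail to reject H0.

U_X = 12, p = 0.136773, fail to reject H0 at alpha = 0.05.


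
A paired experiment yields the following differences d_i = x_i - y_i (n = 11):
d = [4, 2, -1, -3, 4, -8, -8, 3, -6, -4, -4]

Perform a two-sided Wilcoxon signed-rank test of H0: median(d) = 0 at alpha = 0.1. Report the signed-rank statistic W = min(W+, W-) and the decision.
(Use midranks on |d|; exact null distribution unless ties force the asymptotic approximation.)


Step 1: Drop any zero differences (none here) and take |d_i|.
|d| = [4, 2, 1, 3, 4, 8, 8, 3, 6, 4, 4]
Step 2: Midrank |d_i| (ties get averaged ranks).
ranks: |4|->6.5, |2|->2, |1|->1, |3|->3.5, |4|->6.5, |8|->10.5, |8|->10.5, |3|->3.5, |6|->9, |4|->6.5, |4|->6.5
Step 3: Attach original signs; sum ranks with positive sign and with negative sign.
W+ = 6.5 + 2 + 6.5 + 3.5 = 18.5
W- = 1 + 3.5 + 10.5 + 10.5 + 9 + 6.5 + 6.5 = 47.5
(Check: W+ + W- = 66 should equal n(n+1)/2 = 66.)
Step 4: Test statistic W = min(W+, W-) = 18.5.
Step 5: Ties in |d|, so use the tie-corrected normal approximation.
        E[W] = n(n+1)/4 = 11*12/4 = 33.
        Tie groups: |d|=3 (t=2), |d|=4 (t=4), |d|=8 (t=2); sum(t^3 - t) = 72.
        Var[W] = n(n+1)(2n+1)/24 - sum(t^3-t)/48 = 3036/24 - 72/48 = 125.
        z = (W - E[W]) / sqrt(Var[W]) = (18.5 - 33) / 11.1803 = -1.2969.
        Two-sided p = 2*Phi(z) = 0.194659.
Step 6: alpha = 0.1. fail to reject H0.

W+ = 18.5, W- = 47.5, W = min = 18.5, p = 0.194659, fail to reject H0.


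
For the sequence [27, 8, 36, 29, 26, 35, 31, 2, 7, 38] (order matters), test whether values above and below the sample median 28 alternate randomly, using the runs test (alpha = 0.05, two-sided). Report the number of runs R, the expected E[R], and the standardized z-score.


Step 1: Compute median = 28; label A = above, B = below.
Labels in order: BBAABAABBA  (n_A = 5, n_B = 5)
Step 2: Count runs R = 6.
Step 3: Under H0 (random ordering), E[R] = 2*n_A*n_B/(n_A+n_B) + 1 = 2*5*5/10 + 1 = 6.0000.
        Var[R] = 2*n_A*n_B*(2*n_A*n_B - n_A - n_B) / ((n_A+n_B)^2 * (n_A+n_B-1)) = 2000/900 = 2.2222.
        SD[R] = 1.4907.
Step 4: R = E[R], so z = 0 with no continuity correction.
Step 5: Two-sided p-value via normal approximation = 2*(1 - Phi(|z|)) = 1.000000.
Step 6: alpha = 0.05. fail to reject H0.

R = 6, z = 0.0000, p = 1.000000, fail to reject H0.


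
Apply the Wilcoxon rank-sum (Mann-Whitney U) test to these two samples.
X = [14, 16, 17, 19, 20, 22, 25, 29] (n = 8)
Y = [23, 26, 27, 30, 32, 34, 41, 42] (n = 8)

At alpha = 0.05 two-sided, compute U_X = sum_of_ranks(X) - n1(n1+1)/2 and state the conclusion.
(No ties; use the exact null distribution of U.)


Step 1: Combine and sort all 16 observations; assign midranks.
sorted (value, group): (14,X), (16,X), (17,X), (19,X), (20,X), (22,X), (23,Y), (25,X), (26,Y), (27,Y), (29,X), (30,Y), (32,Y), (34,Y), (41,Y), (42,Y)
ranks: 14->1, 16->2, 17->3, 19->4, 20->5, 22->6, 23->7, 25->8, 26->9, 27->10, 29->11, 30->12, 32->13, 34->14, 41->15, 42->16
Step 2: Rank sum for X: R1 = 1 + 2 + 3 + 4 + 5 + 6 + 8 + 11 = 40.
Step 3: U_X = R1 - n1(n1+1)/2 = 40 - 8*9/2 = 40 - 36 = 4.
       U_Y = n1*n2 - U_X = 64 - 4 = 60.
Step 4: No ties, so the exact null distribution of U (based on enumerating the C(16,8) = 12870 equally likely rank assignments) gives the two-sided p-value.
Step 5: p-value = 0.001865; compare to alpha = 0.05. reject H0.

U_X = 4, p = 0.001865, reject H0 at alpha = 0.05.


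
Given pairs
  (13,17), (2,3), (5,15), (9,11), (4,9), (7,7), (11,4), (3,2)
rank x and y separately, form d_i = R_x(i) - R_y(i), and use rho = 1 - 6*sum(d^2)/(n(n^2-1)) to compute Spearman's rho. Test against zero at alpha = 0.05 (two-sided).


Step 1: Rank x and y separately (midranks; no ties here).
rank(x): 13->8, 2->1, 5->4, 9->6, 4->3, 7->5, 11->7, 3->2
rank(y): 17->8, 3->2, 15->7, 11->6, 9->5, 7->4, 4->3, 2->1
Step 2: d_i = R_x(i) - R_y(i); compute d_i^2.
  (8-8)^2=0, (1-2)^2=1, (4-7)^2=9, (6-6)^2=0, (3-5)^2=4, (5-4)^2=1, (7-3)^2=16, (2-1)^2=1
sum(d^2) = 32.
Step 3: rho = 1 - 6*32 / (8*(8^2 - 1)) = 1 - 192/504 = 0.619048.
Step 4: Under H0, t = rho * sqrt((n-2)/(1-rho^2)) = 1.9308 ~ t(6).
Step 5: Two-sided p-value from the t-distribution with 6 df = 0.101733.
Step 6: alpha = 0.05. fail to reject H0.

rho = 0.6190, p = 0.101733, fail to reject H0 at alpha = 0.05.


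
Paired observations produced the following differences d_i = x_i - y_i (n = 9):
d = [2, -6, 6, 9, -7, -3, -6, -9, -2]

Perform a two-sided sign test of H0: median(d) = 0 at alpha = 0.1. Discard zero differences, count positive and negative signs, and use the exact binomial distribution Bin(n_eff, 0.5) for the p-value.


Step 1: Discard zero differences. Original n = 9; n_eff = number of nonzero differences = 9.
Nonzero differences (with sign): +2, -6, +6, +9, -7, -3, -6, -9, -2
Step 2: Count signs: positive = 3, negative = 6.
Step 3: Under H0: P(positive) = 0.5, so the number of positives S ~ Bin(9, 0.5).
Step 4: Two-sided exact p-value = sum of Bin(9,0.5) probabilities at or below the observed probability = 0.507812.
Step 5: alpha = 0.1. fail to reject H0.

n_eff = 9, pos = 3, neg = 6, p = 0.507812, fail to reject H0.


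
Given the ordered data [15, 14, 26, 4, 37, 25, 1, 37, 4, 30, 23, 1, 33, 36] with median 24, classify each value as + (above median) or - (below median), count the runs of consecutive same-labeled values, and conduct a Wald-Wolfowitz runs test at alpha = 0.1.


Step 1: Compute median = 24; label A = above, B = below.
Labels in order: BBABAABABABBAA  (n_A = 7, n_B = 7)
Step 2: Count runs R = 10.
Step 3: Under H0 (random ordering), E[R] = 2*n_A*n_B/(n_A+n_B) + 1 = 2*7*7/14 + 1 = 8.0000.
        Var[R] = 2*n_A*n_B*(2*n_A*n_B - n_A - n_B) / ((n_A+n_B)^2 * (n_A+n_B-1)) = 8232/2548 = 3.2308.
        SD[R] = 1.7974.
Step 4: Continuity-corrected z = (R - 0.5 - E[R]) / SD[R] = (10 - 0.5 - 8.0000) / 1.7974 = 0.8345.
Step 5: Two-sided p-value via normal approximation = 2*(1 - Phi(|z|)) = 0.403986.
Step 6: alpha = 0.1. fail to reject H0.

R = 10, z = 0.8345, p = 0.403986, fail to reject H0.


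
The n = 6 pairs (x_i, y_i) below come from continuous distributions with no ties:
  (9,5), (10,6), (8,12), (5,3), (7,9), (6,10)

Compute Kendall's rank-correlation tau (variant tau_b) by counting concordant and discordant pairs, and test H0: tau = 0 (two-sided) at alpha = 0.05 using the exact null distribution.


Step 1: Enumerate the 15 unordered pairs (i,j) with i<j and classify each by sign(x_j-x_i) * sign(y_j-y_i).
  (1,2):dx=+1,dy=+1->C; (1,3):dx=-1,dy=+7->D; (1,4):dx=-4,dy=-2->C; (1,5):dx=-2,dy=+4->D
  (1,6):dx=-3,dy=+5->D; (2,3):dx=-2,dy=+6->D; (2,4):dx=-5,dy=-3->C; (2,5):dx=-3,dy=+3->D
  (2,6):dx=-4,dy=+4->D; (3,4):dx=-3,dy=-9->C; (3,5):dx=-1,dy=-3->C; (3,6):dx=-2,dy=-2->C
  (4,5):dx=+2,dy=+6->C; (4,6):dx=+1,dy=+7->C; (5,6):dx=-1,dy=+1->D
Step 2: C = 8, D = 7, total pairs = 15.
Step 3: tau = (C - D)/(n(n-1)/2) = (8 - 7)/15 = 0.066667.
Step 4: Exact two-sided p-value (enumerate n! = 720 permutations of y under H0): p = 1.000000.
Step 5: alpha = 0.05. fail to reject H0.

tau_b = 0.0667 (C=8, D=7), p = 1.000000, fail to reject H0.


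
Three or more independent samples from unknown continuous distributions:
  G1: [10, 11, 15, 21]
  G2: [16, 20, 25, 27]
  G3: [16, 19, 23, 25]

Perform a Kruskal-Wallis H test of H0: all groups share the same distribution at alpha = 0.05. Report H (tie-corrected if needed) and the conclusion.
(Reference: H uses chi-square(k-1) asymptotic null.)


Step 1: Combine all N = 12 observations and assign midranks.
sorted (value, group, rank): (10,G1,1), (11,G1,2), (15,G1,3), (16,G2,4.5), (16,G3,4.5), (19,G3,6), (20,G2,7), (21,G1,8), (23,G3,9), (25,G2,10.5), (25,G3,10.5), (27,G2,12)
Step 2: Sum ranks within each group.
R_1 = 14 (n_1 = 4)
R_2 = 34 (n_2 = 4)
R_3 = 30 (n_3 = 4)
Step 3: H = 12/(N(N+1)) * sum(R_i^2/n_i) - 3(N+1)
     = 12/(12*13) * (14^2/4 + 34^2/4 + 30^2/4) - 3*13
     = 0.076923 * 563 - 39
     = 4.307692.
Step 4: Ties present; correction factor C = 1 - 12/(12^3 - 12) = 0.993007. Corrected H = 4.307692 / 0.993007 = 4.338028.
Step 5: Under H0, H ~ chi^2(2); p-value = 0.114290.
Step 6: alpha = 0.05. fail to reject H0.

H = 4.3380, df = 2, p = 0.114290, fail to reject H0.


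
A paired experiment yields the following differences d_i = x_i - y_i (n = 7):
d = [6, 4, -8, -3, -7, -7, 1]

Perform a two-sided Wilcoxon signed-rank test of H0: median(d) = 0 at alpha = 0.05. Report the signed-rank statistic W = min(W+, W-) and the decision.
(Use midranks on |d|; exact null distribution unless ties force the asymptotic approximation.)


Step 1: Drop any zero differences (none here) and take |d_i|.
|d| = [6, 4, 8, 3, 7, 7, 1]
Step 2: Midrank |d_i| (ties get averaged ranks).
ranks: |6|->4, |4|->3, |8|->7, |3|->2, |7|->5.5, |7|->5.5, |1|->1
Step 3: Attach original signs; sum ranks with positive sign and with negative sign.
W+ = 4 + 3 + 1 = 8
W- = 7 + 2 + 5.5 + 5.5 = 20
(Check: W+ + W- = 28 should equal n(n+1)/2 = 28.)
Step 4: Test statistic W = min(W+, W-) = 8.
Step 5: Ties in |d|, so use the tie-corrected normal approximation.
        E[W] = n(n+1)/4 = 7*8/4 = 14.
        Tie groups: |d|=7 (t=2); sum(t^3 - t) = 6.
        Var[W] = n(n+1)(2n+1)/24 - sum(t^3-t)/48 = 840/24 - 6/48 = 34.875.
        z = (W - E[W]) / sqrt(Var[W]) = (8 - 14) / 5.9055 = -1.0160.
        Two-sided p = 2*Phi(z) = 0.309629.
Step 6: alpha = 0.05. fail to reject H0.

W+ = 8, W- = 20, W = min = 8, p = 0.309629, fail to reject H0.


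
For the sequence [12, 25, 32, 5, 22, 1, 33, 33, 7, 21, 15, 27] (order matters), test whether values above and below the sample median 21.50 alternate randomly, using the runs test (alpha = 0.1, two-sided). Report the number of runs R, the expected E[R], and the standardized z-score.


Step 1: Compute median = 21.50; label A = above, B = below.
Labels in order: BAABABAABBBA  (n_A = 6, n_B = 6)
Step 2: Count runs R = 8.
Step 3: Under H0 (random ordering), E[R] = 2*n_A*n_B/(n_A+n_B) + 1 = 2*6*6/12 + 1 = 7.0000.
        Var[R] = 2*n_A*n_B*(2*n_A*n_B - n_A - n_B) / ((n_A+n_B)^2 * (n_A+n_B-1)) = 4320/1584 = 2.7273.
        SD[R] = 1.6514.
Step 4: Continuity-corrected z = (R - 0.5 - E[R]) / SD[R] = (8 - 0.5 - 7.0000) / 1.6514 = 0.3028.
Step 5: Two-sided p-value via normal approximation = 2*(1 - Phi(|z|)) = 0.762069.
Step 6: alpha = 0.1. fail to reject H0.

R = 8, z = 0.3028, p = 0.762069, fail to reject H0.


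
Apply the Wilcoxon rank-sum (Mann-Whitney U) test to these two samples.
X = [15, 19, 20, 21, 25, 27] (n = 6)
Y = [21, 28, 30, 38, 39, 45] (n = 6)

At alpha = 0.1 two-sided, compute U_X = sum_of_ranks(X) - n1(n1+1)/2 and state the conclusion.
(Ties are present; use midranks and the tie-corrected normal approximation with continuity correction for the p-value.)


Step 1: Combine and sort all 12 observations; assign midranks.
sorted (value, group): (15,X), (19,X), (20,X), (21,X), (21,Y), (25,X), (27,X), (28,Y), (30,Y), (38,Y), (39,Y), (45,Y)
ranks: 15->1, 19->2, 20->3, 21->4.5, 21->4.5, 25->6, 27->7, 28->8, 30->9, 38->10, 39->11, 45->12
Step 2: Rank sum for X: R1 = 1 + 2 + 3 + 4.5 + 6 + 7 = 23.5.
Step 3: U_X = R1 - n1(n1+1)/2 = 23.5 - 6*7/2 = 23.5 - 21 = 2.5.
       U_Y = n1*n2 - U_X = 36 - 2.5 = 33.5.
Step 4: Ties are present, so use the tie-corrected normal approximation (with continuity correction) for the p-value.
Step 5: p-value = 0.016122; compare to alpha = 0.1. reject H0.

U_X = 2.5, p = 0.016122, reject H0 at alpha = 0.1.


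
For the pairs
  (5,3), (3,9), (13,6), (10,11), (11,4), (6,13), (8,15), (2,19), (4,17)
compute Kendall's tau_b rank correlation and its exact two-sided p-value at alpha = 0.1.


Step 1: Enumerate the 36 unordered pairs (i,j) with i<j and classify each by sign(x_j-x_i) * sign(y_j-y_i).
  (1,2):dx=-2,dy=+6->D; (1,3):dx=+8,dy=+3->C; (1,4):dx=+5,dy=+8->C; (1,5):dx=+6,dy=+1->C
  (1,6):dx=+1,dy=+10->C; (1,7):dx=+3,dy=+12->C; (1,8):dx=-3,dy=+16->D; (1,9):dx=-1,dy=+14->D
  (2,3):dx=+10,dy=-3->D; (2,4):dx=+7,dy=+2->C; (2,5):dx=+8,dy=-5->D; (2,6):dx=+3,dy=+4->C
  (2,7):dx=+5,dy=+6->C; (2,8):dx=-1,dy=+10->D; (2,9):dx=+1,dy=+8->C; (3,4):dx=-3,dy=+5->D
  (3,5):dx=-2,dy=-2->C; (3,6):dx=-7,dy=+7->D; (3,7):dx=-5,dy=+9->D; (3,8):dx=-11,dy=+13->D
  (3,9):dx=-9,dy=+11->D; (4,5):dx=+1,dy=-7->D; (4,6):dx=-4,dy=+2->D; (4,7):dx=-2,dy=+4->D
  (4,8):dx=-8,dy=+8->D; (4,9):dx=-6,dy=+6->D; (5,6):dx=-5,dy=+9->D; (5,7):dx=-3,dy=+11->D
  (5,8):dx=-9,dy=+15->D; (5,9):dx=-7,dy=+13->D; (6,7):dx=+2,dy=+2->C; (6,8):dx=-4,dy=+6->D
  (6,9):dx=-2,dy=+4->D; (7,8):dx=-6,dy=+4->D; (7,9):dx=-4,dy=+2->D; (8,9):dx=+2,dy=-2->D
Step 2: C = 11, D = 25, total pairs = 36.
Step 3: tau = (C - D)/(n(n-1)/2) = (11 - 25)/36 = -0.388889.
Step 4: Exact two-sided p-value (enumerate n! = 362880 permutations of y under H0): p = 0.180181.
Step 5: alpha = 0.1. fail to reject H0.

tau_b = -0.3889 (C=11, D=25), p = 0.180181, fail to reject H0.


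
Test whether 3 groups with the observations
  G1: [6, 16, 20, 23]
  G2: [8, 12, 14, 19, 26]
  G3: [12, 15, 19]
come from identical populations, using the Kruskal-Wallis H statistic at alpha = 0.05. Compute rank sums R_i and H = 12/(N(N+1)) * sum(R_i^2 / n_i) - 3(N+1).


Step 1: Combine all N = 12 observations and assign midranks.
sorted (value, group, rank): (6,G1,1), (8,G2,2), (12,G2,3.5), (12,G3,3.5), (14,G2,5), (15,G3,6), (16,G1,7), (19,G2,8.5), (19,G3,8.5), (20,G1,10), (23,G1,11), (26,G2,12)
Step 2: Sum ranks within each group.
R_1 = 29 (n_1 = 4)
R_2 = 31 (n_2 = 5)
R_3 = 18 (n_3 = 3)
Step 3: H = 12/(N(N+1)) * sum(R_i^2/n_i) - 3(N+1)
     = 12/(12*13) * (29^2/4 + 31^2/5 + 18^2/3) - 3*13
     = 0.076923 * 510.45 - 39
     = 0.265385.
Step 4: Ties present; correction factor C = 1 - 12/(12^3 - 12) = 0.993007. Corrected H = 0.265385 / 0.993007 = 0.267254.
Step 5: Under H0, H ~ chi^2(2); p-value = 0.874917.
Step 6: alpha = 0.05. fail to reject H0.

H = 0.2673, df = 2, p = 0.874917, fail to reject H0.


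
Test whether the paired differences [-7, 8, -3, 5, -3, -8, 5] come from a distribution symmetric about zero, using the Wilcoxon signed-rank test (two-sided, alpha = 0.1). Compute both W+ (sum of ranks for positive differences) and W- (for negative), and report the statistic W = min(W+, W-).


Step 1: Drop any zero differences (none here) and take |d_i|.
|d| = [7, 8, 3, 5, 3, 8, 5]
Step 2: Midrank |d_i| (ties get averaged ranks).
ranks: |7|->5, |8|->6.5, |3|->1.5, |5|->3.5, |3|->1.5, |8|->6.5, |5|->3.5
Step 3: Attach original signs; sum ranks with positive sign and with negative sign.
W+ = 6.5 + 3.5 + 3.5 = 13.5
W- = 5 + 1.5 + 1.5 + 6.5 = 14.5
(Check: W+ + W- = 28 should equal n(n+1)/2 = 28.)
Step 4: Test statistic W = min(W+, W-) = 13.5.
Step 5: Ties in |d|, so use the tie-corrected normal approximation.
        E[W] = n(n+1)/4 = 7*8/4 = 14.
        Tie groups: |d|=3 (t=2), |d|=5 (t=2), |d|=8 (t=2); sum(t^3 - t) = 18.
        Var[W] = n(n+1)(2n+1)/24 - sum(t^3-t)/48 = 840/24 - 18/48 = 34.625.
        z = (W - E[W]) / sqrt(Var[W]) = (13.5 - 14) / 5.8843 = -0.0850.
        Two-sided p = 2*Phi(z) = 0.932284.
Step 6: alpha = 0.1. fail to reject H0.

W+ = 13.5, W- = 14.5, W = min = 13.5, p = 0.932284, fail to reject H0.


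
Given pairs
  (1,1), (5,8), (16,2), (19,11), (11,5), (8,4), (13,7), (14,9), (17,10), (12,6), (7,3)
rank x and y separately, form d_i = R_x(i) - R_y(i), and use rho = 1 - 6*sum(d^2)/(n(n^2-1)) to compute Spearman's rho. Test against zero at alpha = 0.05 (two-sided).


Step 1: Rank x and y separately (midranks; no ties here).
rank(x): 1->1, 5->2, 16->9, 19->11, 11->5, 8->4, 13->7, 14->8, 17->10, 12->6, 7->3
rank(y): 1->1, 8->8, 2->2, 11->11, 5->5, 4->4, 7->7, 9->9, 10->10, 6->6, 3->3
Step 2: d_i = R_x(i) - R_y(i); compute d_i^2.
  (1-1)^2=0, (2-8)^2=36, (9-2)^2=49, (11-11)^2=0, (5-5)^2=0, (4-4)^2=0, (7-7)^2=0, (8-9)^2=1, (10-10)^2=0, (6-6)^2=0, (3-3)^2=0
sum(d^2) = 86.
Step 3: rho = 1 - 6*86 / (11*(11^2 - 1)) = 1 - 516/1320 = 0.609091.
Step 4: Under H0, t = rho * sqrt((n-2)/(1-rho^2)) = 2.3040 ~ t(9).
Step 5: Two-sided p-value from the t-distribution with 9 df = 0.046696.
Step 6: alpha = 0.05. reject H0.

rho = 0.6091, p = 0.046696, reject H0 at alpha = 0.05.


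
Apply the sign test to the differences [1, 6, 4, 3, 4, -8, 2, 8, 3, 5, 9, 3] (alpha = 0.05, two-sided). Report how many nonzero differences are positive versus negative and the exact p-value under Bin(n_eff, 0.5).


Step 1: Discard zero differences. Original n = 12; n_eff = number of nonzero differences = 12.
Nonzero differences (with sign): +1, +6, +4, +3, +4, -8, +2, +8, +3, +5, +9, +3
Step 2: Count signs: positive = 11, negative = 1.
Step 3: Under H0: P(positive) = 0.5, so the number of positives S ~ Bin(12, 0.5).
Step 4: Two-sided exact p-value = sum of Bin(12,0.5) probabilities at or below the observed probability = 0.006348.
Step 5: alpha = 0.05. reject H0.

n_eff = 12, pos = 11, neg = 1, p = 0.006348, reject H0.


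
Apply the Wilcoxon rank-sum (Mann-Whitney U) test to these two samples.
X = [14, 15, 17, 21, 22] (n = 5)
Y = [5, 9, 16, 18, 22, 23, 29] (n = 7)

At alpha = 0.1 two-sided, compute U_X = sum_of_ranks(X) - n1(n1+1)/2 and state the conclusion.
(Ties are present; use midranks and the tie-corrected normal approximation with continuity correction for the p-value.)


Step 1: Combine and sort all 12 observations; assign midranks.
sorted (value, group): (5,Y), (9,Y), (14,X), (15,X), (16,Y), (17,X), (18,Y), (21,X), (22,X), (22,Y), (23,Y), (29,Y)
ranks: 5->1, 9->2, 14->3, 15->4, 16->5, 17->6, 18->7, 21->8, 22->9.5, 22->9.5, 23->11, 29->12
Step 2: Rank sum for X: R1 = 3 + 4 + 6 + 8 + 9.5 = 30.5.
Step 3: U_X = R1 - n1(n1+1)/2 = 30.5 - 5*6/2 = 30.5 - 15 = 15.5.
       U_Y = n1*n2 - U_X = 35 - 15.5 = 19.5.
Step 4: Ties are present, so use the tie-corrected normal approximation (with continuity correction) for the p-value.
Step 5: p-value = 0.807210; compare to alpha = 0.1. fail to reject H0.

U_X = 15.5, p = 0.807210, fail to reject H0 at alpha = 0.1.


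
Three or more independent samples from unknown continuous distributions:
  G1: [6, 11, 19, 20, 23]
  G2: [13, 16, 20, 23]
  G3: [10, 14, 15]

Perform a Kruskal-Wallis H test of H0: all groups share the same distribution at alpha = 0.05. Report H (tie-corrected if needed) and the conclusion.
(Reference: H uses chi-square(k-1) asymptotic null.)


Step 1: Combine all N = 12 observations and assign midranks.
sorted (value, group, rank): (6,G1,1), (10,G3,2), (11,G1,3), (13,G2,4), (14,G3,5), (15,G3,6), (16,G2,7), (19,G1,8), (20,G1,9.5), (20,G2,9.5), (23,G1,11.5), (23,G2,11.5)
Step 2: Sum ranks within each group.
R_1 = 33 (n_1 = 5)
R_2 = 32 (n_2 = 4)
R_3 = 13 (n_3 = 3)
Step 3: H = 12/(N(N+1)) * sum(R_i^2/n_i) - 3(N+1)
     = 12/(12*13) * (33^2/5 + 32^2/4 + 13^2/3) - 3*13
     = 0.076923 * 530.133 - 39
     = 1.779487.
Step 4: Ties present; correction factor C = 1 - 12/(12^3 - 12) = 0.993007. Corrected H = 1.779487 / 0.993007 = 1.792019.
Step 5: Under H0, H ~ chi^2(2); p-value = 0.408195.
Step 6: alpha = 0.05. fail to reject H0.

H = 1.7920, df = 2, p = 0.408195, fail to reject H0.


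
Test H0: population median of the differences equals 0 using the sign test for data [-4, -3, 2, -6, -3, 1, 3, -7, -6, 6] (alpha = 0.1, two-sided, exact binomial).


Step 1: Discard zero differences. Original n = 10; n_eff = number of nonzero differences = 10.
Nonzero differences (with sign): -4, -3, +2, -6, -3, +1, +3, -7, -6, +6
Step 2: Count signs: positive = 4, negative = 6.
Step 3: Under H0: P(positive) = 0.5, so the number of positives S ~ Bin(10, 0.5).
Step 4: Two-sided exact p-value = sum of Bin(10,0.5) probabilities at or below the observed probability = 0.753906.
Step 5: alpha = 0.1. fail to reject H0.

n_eff = 10, pos = 4, neg = 6, p = 0.753906, fail to reject H0.
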